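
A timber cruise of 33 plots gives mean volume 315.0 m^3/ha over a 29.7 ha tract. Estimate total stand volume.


Formula: Total Volume = Mean Volume per ha * Total Area
Total Volume = 315.0 m^3/ha * 29.7 ha
Total Volume = 9356 m^3

9356


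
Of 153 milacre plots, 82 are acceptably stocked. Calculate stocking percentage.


Formula: Stocking % = stocked plots / total plots * 100
Stocking = 82 / 153 * 100
Stocking = 0.5359 * 100 = 53.6%

53.6


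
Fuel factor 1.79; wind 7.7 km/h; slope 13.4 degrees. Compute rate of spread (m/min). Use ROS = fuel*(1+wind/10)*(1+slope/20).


Formula: ROS = fuel * (1 + wind/10) * (1 + slope/20)
Wind factor = 1 + 7.7/10 = 1.77
Slope factor = 1 + 13.4/20 = 1.67
ROS = 1.79 * 1.77 * 1.67 = 5.29 m/min

5.29


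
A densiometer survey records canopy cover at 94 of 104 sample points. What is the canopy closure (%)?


Formula: Canopy closure = covered points / total points * 100
Closure = 94 / 104 * 100
Closure = 0.9038 * 100 = 90.4%

90.4


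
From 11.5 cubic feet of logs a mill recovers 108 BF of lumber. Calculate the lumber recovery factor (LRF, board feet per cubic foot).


Formula: LRF = Lumber Output (BF) / Log Input (ft^3)
LRF = 108 BF / 11.5 ft^3
LRF = 9.39 BF/ft^3

9.39


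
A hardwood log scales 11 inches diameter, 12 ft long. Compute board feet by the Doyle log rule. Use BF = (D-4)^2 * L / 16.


Doyle: BF = (D - 4)^2 * L / 16
Adjusted diameter = 11 - 4 = 7 in
(D-4)^2 = 7^2 = 49
BF = 49 * 12 / 16 = 37 BF

37


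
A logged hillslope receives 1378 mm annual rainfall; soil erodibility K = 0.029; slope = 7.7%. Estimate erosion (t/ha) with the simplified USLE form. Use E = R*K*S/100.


Formula: E = R * K * S / 100  (simplified USLE)
R * K = 1378 * 0.029 = 39.962
E = 39.962 * 7.7 / 100 = 3.08 t/ha

3.08


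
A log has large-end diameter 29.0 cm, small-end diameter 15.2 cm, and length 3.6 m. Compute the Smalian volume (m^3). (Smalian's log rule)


Smalian: V = (A1 + A2)/2 * L,  A = pi*(D/200)^2
A1 = pi*(29.0/200)^2 = 0.066052 m^2
A2 = pi*(15.2/200)^2 = 0.018146 m^2
V = (0.066052+0.018146)/2*3.6 = 0.1516 m^3

0.1516


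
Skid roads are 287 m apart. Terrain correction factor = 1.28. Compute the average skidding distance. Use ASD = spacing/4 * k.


Formula: ASD = (spacing / 4) * correction
Uncorrected distance = spacing / 4 = 287 / 4 = 71.75 m
ASD = 71.75 * 1.28 = 92 m

92


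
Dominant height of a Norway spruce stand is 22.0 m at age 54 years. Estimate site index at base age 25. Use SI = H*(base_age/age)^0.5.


Formula: SI = H_dom * (base_age / age)^0.5
Age ratio = 25 / 54 = 0.46296
sqrt(age_ratio) = 0.68041
SI = 22.0 * 0.68041 = 15.0 m

15.0


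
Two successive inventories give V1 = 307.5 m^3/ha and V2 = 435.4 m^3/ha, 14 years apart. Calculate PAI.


Formula: PAI = (V_T2 - V_T1) / (T2 - T1)
Volume increment = 435.4 - 307.5 = 127.9 m^3/ha
PAI = 127.9 / 14 = 9.14 m^3/ha/year

9.14


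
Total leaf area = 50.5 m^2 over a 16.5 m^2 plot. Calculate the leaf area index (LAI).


Formula: LAI = total leaf area / ground area  (dimensionless)
LAI = 50.5 m^2 / 16.5 m^2
LAI = 3.06

3.06


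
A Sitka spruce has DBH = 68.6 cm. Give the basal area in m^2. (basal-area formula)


Formula: BA = pi * (DBH/2)^2 / 10000  (cm^2 to m^2)
Radius = DBH/2 = 68.6/2 = 34.3 cm
BA = pi * 34.3^2 / 10000
   = 3696.0523 cm^2 / 10000
   = 0.3696 m^2

0.3696


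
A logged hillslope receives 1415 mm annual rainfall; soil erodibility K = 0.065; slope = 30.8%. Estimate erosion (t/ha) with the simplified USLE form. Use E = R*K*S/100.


Formula: E = R * K * S / 100  (simplified USLE)
R * K = 1415 * 0.065 = 91.975
E = 91.975 * 30.8 / 100 = 28.33 t/ha

28.33


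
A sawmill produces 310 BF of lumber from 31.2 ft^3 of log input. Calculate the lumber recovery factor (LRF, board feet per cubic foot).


Formula: LRF = Lumber Output (BF) / Log Input (ft^3)
LRF = 310 BF / 31.2 ft^3
LRF = 9.94 BF/ft^3

9.94


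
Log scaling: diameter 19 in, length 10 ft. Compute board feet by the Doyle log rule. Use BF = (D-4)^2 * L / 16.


Doyle: BF = (D - 4)^2 * L / 16
Adjusted diameter = 19 - 4 = 15 in
(D-4)^2 = 15^2 = 225
BF = 225 * 10 / 16 = 141 BF

141


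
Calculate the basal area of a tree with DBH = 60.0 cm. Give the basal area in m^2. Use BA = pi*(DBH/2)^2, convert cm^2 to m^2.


Formula: BA = pi * (DBH/2)^2 / 10000  (cm^2 to m^2)
Radius = DBH/2 = 60.0/2 = 30.0 cm
BA = pi * 30.0^2 / 10000
   = 2827.4334 cm^2 / 10000
   = 0.2827 m^2

0.2827


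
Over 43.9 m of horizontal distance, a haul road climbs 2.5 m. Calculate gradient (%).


Formula: Gradient = rise / run * 100
Gradient = 2.5 / 43.9 * 100 = 5.7%

5.7


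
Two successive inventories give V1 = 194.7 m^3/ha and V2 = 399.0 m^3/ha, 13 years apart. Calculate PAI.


Formula: PAI = (V_T2 - V_T1) / (T2 - T1)
Volume increment = 399.0 - 194.7 = 204.3 m^3/ha
PAI = 204.3 / 13 = 15.72 m^3/ha/year

15.72


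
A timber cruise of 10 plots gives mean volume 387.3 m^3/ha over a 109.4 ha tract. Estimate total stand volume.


Formula: Total Volume = Mean Volume per ha * Total Area
Total Volume = 387.3 m^3/ha * 109.4 ha
Total Volume = 42371 m^3

42371


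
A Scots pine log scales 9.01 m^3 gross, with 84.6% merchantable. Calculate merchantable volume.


Formula: MV = V_total * (merchantable_pct / 100)
Merchantable fraction = 84.6% / 100 = 0.846
MV = 9.01 m^3 * 0.846 = 7.622 m^3

7.622


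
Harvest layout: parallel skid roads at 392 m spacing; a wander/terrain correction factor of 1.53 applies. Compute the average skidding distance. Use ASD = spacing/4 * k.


Formula: ASD = (spacing / 4) * correction
Uncorrected distance = spacing / 4 = 392 / 4 = 98 m
ASD = 98 * 1.53 = 150 m

150


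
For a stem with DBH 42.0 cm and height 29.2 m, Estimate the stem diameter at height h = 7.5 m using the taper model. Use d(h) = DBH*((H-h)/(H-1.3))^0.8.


Taper: d(h) = DBH * ((H - h) / (H - 1.3))^0.8
Numerator = H - h = 29.2 - 7.5 = 21.7 m
Denominator = H - 1.3 = 29.2 - 1.3 = 27.9 m
Ratio = 21.7 / 27.9 = 0.77778
d = 42.0 * 0.77778^0.8 = 34.4 cm

34.4


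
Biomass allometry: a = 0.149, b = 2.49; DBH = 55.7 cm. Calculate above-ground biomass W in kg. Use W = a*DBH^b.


Formula: W = a * DBH^b  (allometric power law)
DBH^b = 55.7^2.49 = 22242.2868
W = 0.149 * 22242.2868 = 3314.1 kg

3314.1


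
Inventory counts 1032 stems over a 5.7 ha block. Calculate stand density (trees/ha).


Formula: Stand Density = N_trees / Area_ha
Density = 1032 trees / 5.7 ha
Density = 181 trees/ha

181


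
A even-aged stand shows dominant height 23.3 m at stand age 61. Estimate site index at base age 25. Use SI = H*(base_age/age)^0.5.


Formula: SI = H_dom * (base_age / age)^0.5
Age ratio = 25 / 61 = 0.40984
sqrt(age_ratio) = 0.64018
SI = 23.3 * 0.64018 = 14.9 m

14.9


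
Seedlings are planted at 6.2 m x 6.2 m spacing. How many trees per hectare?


Formula: TPH = 10000 m^2/ha / (spacing_x * spacing_y)
Area per tree = 6.2 m * 6.2 m = 38.44 m^2
TPH = 10000 / 38.44 = 260 trees/ha

260


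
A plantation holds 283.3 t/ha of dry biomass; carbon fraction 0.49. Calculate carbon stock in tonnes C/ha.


Formula: Carbon Stock = Biomass * Carbon Fraction
C = 283.3 t/ha * 0.49
C = 138.8 t C/ha

138.8


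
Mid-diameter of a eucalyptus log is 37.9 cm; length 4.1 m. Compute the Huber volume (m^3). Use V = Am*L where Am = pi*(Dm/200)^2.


Huber: V = Am * L,  Am = pi*(Dm/200)^2
Am = pi*(37.9/200)^2 = 0.112815 m^2
V = 0.112815*4.1 = 0.4625 m^3

0.4625


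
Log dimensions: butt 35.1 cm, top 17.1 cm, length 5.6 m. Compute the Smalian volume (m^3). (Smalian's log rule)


Smalian: V = (A1 + A2)/2 * L,  A = pi*(D/200)^2
A1 = pi*(35.1/200)^2 = 0.096762 m^2
A2 = pi*(17.1/200)^2 = 0.022966 m^2
V = (0.096762+0.022966)/2*5.6 = 0.3352 m^3

0.3352


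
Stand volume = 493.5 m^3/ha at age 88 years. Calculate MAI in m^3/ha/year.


Formula: MAI = Total Volume / Stand Age
MAI = 493.5 m^3/ha / 88 years
MAI = 5.61 m^3/ha/year

5.61


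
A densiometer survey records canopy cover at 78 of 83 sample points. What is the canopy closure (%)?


Formula: Canopy closure = covered points / total points * 100
Closure = 78 / 83 * 100
Closure = 0.9398 * 100 = 94.0%

94.0


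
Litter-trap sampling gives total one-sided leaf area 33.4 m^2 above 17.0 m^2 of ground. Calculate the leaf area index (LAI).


Formula: LAI = total leaf area / ground area  (dimensionless)
LAI = 33.4 m^2 / 17.0 m^2
LAI = 1.96

1.96


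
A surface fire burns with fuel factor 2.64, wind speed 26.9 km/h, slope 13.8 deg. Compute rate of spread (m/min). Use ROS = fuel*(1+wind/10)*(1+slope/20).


Formula: ROS = fuel * (1 + wind/10) * (1 + slope/20)
Wind factor = 1 + 26.9/10 = 3.69
Slope factor = 1 + 13.8/20 = 1.69
ROS = 2.64 * 3.69 * 1.69 = 16.46 m/min

16.46


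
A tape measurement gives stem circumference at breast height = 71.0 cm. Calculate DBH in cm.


Formula: DBH = C / pi
DBH = 71.0 / pi
pi = 3.14159...
DBH = 22.6 cm

22.6


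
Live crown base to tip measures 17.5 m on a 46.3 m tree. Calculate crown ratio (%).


Formula: Crown Ratio = (Crown Length / Total Height) * 100
CR = (17.5 m / 46.3 m) * 100
CR = 0.378 * 100 = 37.8%

37.8


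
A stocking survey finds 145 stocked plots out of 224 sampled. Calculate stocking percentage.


Formula: Stocking % = stocked plots / total plots * 100
Stocking = 145 / 224 * 100
Stocking = 0.6473 * 100 = 64.7%

64.7


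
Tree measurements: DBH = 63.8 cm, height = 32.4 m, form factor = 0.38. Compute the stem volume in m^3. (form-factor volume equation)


Formula: V = pi * (DBH/200)^2 * H * ff
Radius = DBH/200 = 63.8/200 = 0.319 m
Radius^2 = 0.319^2 = 0.101761 m^2
V = pi * 0.101761 * 32.4 * 0.38
V = 3.936 m^3

3.936


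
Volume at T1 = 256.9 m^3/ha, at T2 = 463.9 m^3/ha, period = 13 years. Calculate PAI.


Formula: PAI = (V_T2 - V_T1) / (T2 - T1)
Volume increment = 463.9 - 256.9 = 207.0 m^3/ha
PAI = 207.0 / 13 = 15.92 m^3/ha/year

15.92


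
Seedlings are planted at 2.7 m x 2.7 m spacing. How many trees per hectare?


Formula: TPH = 10000 m^2/ha / (spacing_x * spacing_y)
Area per tree = 2.7 m * 2.7 m = 7.29 m^2
TPH = 10000 / 7.29 = 1372 trees/ha

1372


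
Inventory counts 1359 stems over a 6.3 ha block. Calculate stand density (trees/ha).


Formula: Stand Density = N_trees / Area_ha
Density = 1359 trees / 6.3 ha
Density = 216 trees/ha

216


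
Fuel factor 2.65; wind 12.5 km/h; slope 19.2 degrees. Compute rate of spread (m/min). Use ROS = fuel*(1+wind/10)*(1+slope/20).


Formula: ROS = fuel * (1 + wind/10) * (1 + slope/20)
Wind factor = 1 + 12.5/10 = 2.25
Slope factor = 1 + 19.2/20 = 1.96
ROS = 2.65 * 2.25 * 1.96 = 11.69 m/min

11.69


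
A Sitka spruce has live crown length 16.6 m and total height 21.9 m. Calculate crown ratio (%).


Formula: Crown Ratio = (Crown Length / Total Height) * 100
CR = (16.6 m / 21.9 m) * 100
CR = 0.758 * 100 = 75.8%

75.8


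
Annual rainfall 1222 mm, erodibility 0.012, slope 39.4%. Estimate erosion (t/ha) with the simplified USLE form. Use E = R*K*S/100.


Formula: E = R * K * S / 100  (simplified USLE)
R * K = 1222 * 0.012 = 14.664
E = 14.664 * 39.4 / 100 = 5.78 t/ha

5.78


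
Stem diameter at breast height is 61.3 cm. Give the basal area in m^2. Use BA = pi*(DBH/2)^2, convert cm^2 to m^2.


Formula: BA = pi * (DBH/2)^2 / 10000  (cm^2 to m^2)
Radius = DBH/2 = 61.3/2 = 30.65 cm
BA = pi * 30.65^2 / 10000
   = 2951.2828 cm^2 / 10000
   = 0.2951 m^2

0.2951


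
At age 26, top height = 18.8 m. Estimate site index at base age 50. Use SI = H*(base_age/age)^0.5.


Formula: SI = H_dom * (base_age / age)^0.5
Age ratio = 50 / 26 = 1.92308
sqrt(age_ratio) = 1.38675
SI = 18.8 * 1.38675 = 26.1 m

26.1


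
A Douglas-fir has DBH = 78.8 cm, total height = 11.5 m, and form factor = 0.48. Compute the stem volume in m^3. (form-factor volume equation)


Formula: V = pi * (DBH/200)^2 * H * ff
Radius = DBH/200 = 78.8/200 = 0.394 m
Radius^2 = 0.394^2 = 0.155236 m^2
V = pi * 0.155236 * 11.5 * 0.48
V = 2.692 m^3

2.692


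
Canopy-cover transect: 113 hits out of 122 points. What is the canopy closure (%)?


Formula: Canopy closure = covered points / total points * 100
Closure = 113 / 122 * 100
Closure = 0.9262 * 100 = 92.6%

92.6


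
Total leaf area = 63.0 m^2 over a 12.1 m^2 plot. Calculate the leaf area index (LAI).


Formula: LAI = total leaf area / ground area  (dimensionless)
LAI = 63.0 m^2 / 12.1 m^2
LAI = 5.21

5.21


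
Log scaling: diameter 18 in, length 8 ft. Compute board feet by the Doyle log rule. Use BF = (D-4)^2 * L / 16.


Doyle: BF = (D - 4)^2 * L / 16
Adjusted diameter = 18 - 4 = 14 in
(D-4)^2 = 14^2 = 196
BF = 196 * 8 / 16 = 98 BF

98


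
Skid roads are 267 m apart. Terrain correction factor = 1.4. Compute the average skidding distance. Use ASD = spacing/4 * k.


Formula: ASD = (spacing / 4) * correction
Uncorrected distance = spacing / 4 = 267 / 4 = 66.75 m
ASD = 66.75 * 1.4 = 93 m

93


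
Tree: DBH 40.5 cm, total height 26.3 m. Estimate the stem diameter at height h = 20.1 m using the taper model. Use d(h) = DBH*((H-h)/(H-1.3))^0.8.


Taper: d(h) = DBH * ((H - h) / (H - 1.3))^0.8
Numerator = H - h = 26.3 - 20.1 = 6.2 m
Denominator = H - 1.3 = 26.3 - 1.3 = 25.0 m
Ratio = 6.2 / 25.0 = 0.248
d = 40.5 * 0.248^0.8 = 13.3 cm

13.3


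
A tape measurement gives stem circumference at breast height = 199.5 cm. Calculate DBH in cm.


Formula: DBH = C / pi
DBH = 199.5 / pi
pi = 3.14159...
DBH = 63.5 cm

63.5


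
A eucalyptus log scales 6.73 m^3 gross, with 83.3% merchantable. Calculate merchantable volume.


Formula: MV = V_total * (merchantable_pct / 100)
Merchantable fraction = 83.3% / 100 = 0.833
MV = 6.73 m^3 * 0.833 = 5.606 m^3

5.606


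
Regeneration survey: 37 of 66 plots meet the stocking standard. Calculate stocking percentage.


Formula: Stocking % = stocked plots / total plots * 100
Stocking = 37 / 66 * 100
Stocking = 0.5606 * 100 = 56.1%

56.1


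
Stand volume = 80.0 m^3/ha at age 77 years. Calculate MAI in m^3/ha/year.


Formula: MAI = Total Volume / Stand Age
MAI = 80.0 m^3/ha / 77 years
MAI = 1.04 m^3/ha/year

1.04


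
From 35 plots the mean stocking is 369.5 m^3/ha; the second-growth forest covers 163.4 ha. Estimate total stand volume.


Formula: Total Volume = Mean Volume per ha * Total Area
Total Volume = 369.5 m^3/ha * 163.4 ha
Total Volume = 60376 m^3

60376


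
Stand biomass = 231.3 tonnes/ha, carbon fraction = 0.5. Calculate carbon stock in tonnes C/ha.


Formula: Carbon Stock = Biomass * Carbon Fraction
C = 231.3 t/ha * 0.5
C = 115.7 t C/ha

115.7


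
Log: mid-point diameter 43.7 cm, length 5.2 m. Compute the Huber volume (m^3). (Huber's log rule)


Huber: V = Am * L,  Am = pi*(Dm/200)^2
Am = pi*(43.7/200)^2 = 0.149987 m^2
V = 0.149987*5.2 = 0.7799 m^3

0.7799


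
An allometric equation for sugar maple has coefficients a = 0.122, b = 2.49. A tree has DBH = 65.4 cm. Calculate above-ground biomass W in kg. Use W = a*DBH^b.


Formula: W = a * DBH^b  (allometric power law)
DBH^b = 65.4^2.49 = 33173.2937
W = 0.122 * 33173.2937 = 4047.1 kg

4047.1


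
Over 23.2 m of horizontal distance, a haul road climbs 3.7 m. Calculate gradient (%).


Formula: Gradient = rise / run * 100
Gradient = 3.7 / 23.2 * 100 = 15.9%

15.9


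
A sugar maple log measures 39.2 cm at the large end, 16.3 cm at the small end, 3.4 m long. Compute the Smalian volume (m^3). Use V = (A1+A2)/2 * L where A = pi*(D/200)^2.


Smalian: V = (A1 + A2)/2 * L,  A = pi*(D/200)^2
A1 = pi*(39.2/200)^2 = 0.120687 m^2
A2 = pi*(16.3/200)^2 = 0.020867 m^2
V = (0.120687+0.020867)/2*3.4 = 0.2406 m^3

0.2406


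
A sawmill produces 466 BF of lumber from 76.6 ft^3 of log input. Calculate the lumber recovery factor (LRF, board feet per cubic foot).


Formula: LRF = Lumber Output (BF) / Log Input (ft^3)
LRF = 466 BF / 76.6 ft^3
LRF = 6.08 BF/ft^3

6.08


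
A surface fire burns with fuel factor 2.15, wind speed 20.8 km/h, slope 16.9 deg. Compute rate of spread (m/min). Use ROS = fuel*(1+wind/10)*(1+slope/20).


Formula: ROS = fuel * (1 + wind/10) * (1 + slope/20)
Wind factor = 1 + 20.8/10 = 3.08
Slope factor = 1 + 16.9/20 = 1.845
ROS = 2.15 * 3.08 * 1.845 = 12.22 m/min

12.22


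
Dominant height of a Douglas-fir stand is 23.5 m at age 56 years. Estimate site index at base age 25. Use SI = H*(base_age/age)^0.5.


Formula: SI = H_dom * (base_age / age)^0.5
Age ratio = 25 / 56 = 0.44643
sqrt(age_ratio) = 0.66815
SI = 23.5 * 0.66815 = 15.7 m

15.7


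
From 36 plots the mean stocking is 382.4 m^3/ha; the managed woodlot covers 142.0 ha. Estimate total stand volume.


Formula: Total Volume = Mean Volume per ha * Total Area
Total Volume = 382.4 m^3/ha * 142.0 ha
Total Volume = 54301 m^3

54301


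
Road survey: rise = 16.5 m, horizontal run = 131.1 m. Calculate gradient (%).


Formula: Gradient = rise / run * 100
Gradient = 16.5 / 131.1 * 100 = 12.6%

12.6


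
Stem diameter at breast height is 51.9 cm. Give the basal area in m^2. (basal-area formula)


Formula: BA = pi * (DBH/2)^2 / 10000  (cm^2 to m^2)
Radius = DBH/2 = 51.9/2 = 25.95 cm
BA = pi * 25.95^2 / 10000
   = 2115.5563 cm^2 / 10000
   = 0.2116 m^2

0.2116


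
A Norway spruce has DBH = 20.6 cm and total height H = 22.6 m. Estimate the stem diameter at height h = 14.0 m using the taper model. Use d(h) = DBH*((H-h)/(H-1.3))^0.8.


Taper: d(h) = DBH * ((H - h) / (H - 1.3))^0.8
Numerator = H - h = 22.6 - 14.0 = 8.6 m
Denominator = H - 1.3 = 22.6 - 1.3 = 21.3 m
Ratio = 8.6 / 21.3 = 0.40376
d = 20.6 * 0.40376^0.8 = 10.0 cm

10.0


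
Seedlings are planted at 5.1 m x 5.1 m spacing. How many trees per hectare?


Formula: TPH = 10000 m^2/ha / (spacing_x * spacing_y)
Area per tree = 5.1 m * 5.1 m = 26.01 m^2
TPH = 10000 / 26.01 = 384 trees/ha

384


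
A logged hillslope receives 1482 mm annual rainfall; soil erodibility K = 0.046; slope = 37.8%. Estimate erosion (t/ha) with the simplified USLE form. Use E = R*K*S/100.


Formula: E = R * K * S / 100  (simplified USLE)
R * K = 1482 * 0.046 = 68.172
E = 68.172 * 37.8 / 100 = 25.77 t/ha

25.77


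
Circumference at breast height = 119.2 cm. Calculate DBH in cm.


Formula: DBH = C / pi
DBH = 119.2 / pi
pi = 3.14159...
DBH = 37.9 cm

37.9


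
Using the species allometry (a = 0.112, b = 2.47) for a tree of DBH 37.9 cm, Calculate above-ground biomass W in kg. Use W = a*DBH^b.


Formula: W = a * DBH^b  (allometric power law)
DBH^b = 37.9^2.47 = 7929.373
W = 0.112 * 7929.373 = 888.1 kg

888.1


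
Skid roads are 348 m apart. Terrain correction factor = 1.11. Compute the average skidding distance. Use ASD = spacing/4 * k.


Formula: ASD = (spacing / 4) * correction
Uncorrected distance = spacing / 4 = 348 / 4 = 87 m
ASD = 87 * 1.11 = 97 m

97


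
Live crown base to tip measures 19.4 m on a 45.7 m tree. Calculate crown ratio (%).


Formula: Crown Ratio = (Crown Length / Total Height) * 100
CR = (19.4 m / 45.7 m) * 100
CR = 0.4245 * 100 = 42.5%

42.5


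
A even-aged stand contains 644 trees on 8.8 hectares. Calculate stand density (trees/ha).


Formula: Stand Density = N_trees / Area_ha
Density = 644 trees / 8.8 ha
Density = 73 trees/ha

73


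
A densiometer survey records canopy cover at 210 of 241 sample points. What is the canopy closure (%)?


Formula: Canopy closure = covered points / total points * 100
Closure = 210 / 241 * 100
Closure = 0.8714 * 100 = 87.1%

87.1


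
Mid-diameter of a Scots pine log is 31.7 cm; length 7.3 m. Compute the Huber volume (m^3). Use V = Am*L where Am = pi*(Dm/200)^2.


Huber: V = Am * L,  Am = pi*(Dm/200)^2
Am = pi*(31.7/200)^2 = 0.078924 m^2
V = 0.078924*7.3 = 0.5761 m^3

0.5761


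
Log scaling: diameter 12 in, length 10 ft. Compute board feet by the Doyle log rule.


Doyle: BF = (D - 4)^2 * L / 16
Adjusted diameter = 12 - 4 = 8 in
(D-4)^2 = 8^2 = 64
BF = 64 * 10 / 16 = 40 BF

40


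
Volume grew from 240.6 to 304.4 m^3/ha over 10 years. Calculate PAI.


Formula: PAI = (V_T2 - V_T1) / (T2 - T1)
Volume increment = 304.4 - 240.6 = 63.8 m^3/ha
PAI = 63.8 / 10 = 6.38 m^3/ha/year

6.38


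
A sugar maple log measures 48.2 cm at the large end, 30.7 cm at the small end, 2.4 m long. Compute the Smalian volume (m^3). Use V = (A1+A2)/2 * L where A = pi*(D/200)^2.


Smalian: V = (A1 + A2)/2 * L,  A = pi*(D/200)^2
A1 = pi*(48.2/200)^2 = 0.182467 m^2
A2 = pi*(30.7/200)^2 = 0.074023 m^2
V = (0.182467+0.074023)/2*2.4 = 0.3078 m^3

0.3078


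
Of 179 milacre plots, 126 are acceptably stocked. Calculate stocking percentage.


Formula: Stocking % = stocked plots / total plots * 100
Stocking = 126 / 179 * 100
Stocking = 0.7039 * 100 = 70.4%

70.4


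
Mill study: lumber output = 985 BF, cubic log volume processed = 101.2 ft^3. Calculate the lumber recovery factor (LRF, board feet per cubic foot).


Formula: LRF = Lumber Output (BF) / Log Input (ft^3)
LRF = 985 BF / 101.2 ft^3
LRF = 9.73 BF/ft^3

9.73


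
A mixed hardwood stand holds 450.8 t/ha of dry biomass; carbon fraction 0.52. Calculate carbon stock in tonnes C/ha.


Formula: Carbon Stock = Biomass * Carbon Fraction
C = 450.8 t/ha * 0.52
C = 234.4 t C/ha

234.4


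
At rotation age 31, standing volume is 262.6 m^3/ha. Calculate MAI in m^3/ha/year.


Formula: MAI = Total Volume / Stand Age
MAI = 262.6 m^3/ha / 31 years
MAI = 8.47 m^3/ha/year

8.47


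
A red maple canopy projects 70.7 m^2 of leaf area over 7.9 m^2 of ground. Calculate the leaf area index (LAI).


Formula: LAI = total leaf area / ground area  (dimensionless)
LAI = 70.7 m^2 / 7.9 m^2
LAI = 8.95

8.95


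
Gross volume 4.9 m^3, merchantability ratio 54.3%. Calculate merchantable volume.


Formula: MV = V_total * (merchantable_pct / 100)
Merchantable fraction = 54.3% / 100 = 0.543
MV = 4.9 m^3 * 0.543 = 2.661 m^3

2.661


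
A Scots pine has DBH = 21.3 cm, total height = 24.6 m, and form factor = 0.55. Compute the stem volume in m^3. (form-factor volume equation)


Formula: V = pi * (DBH/200)^2 * H * ff
Radius = DBH/200 = 21.3/200 = 0.1065 m
Radius^2 = 0.1065^2 = 0.01134225 m^2
V = pi * 0.01134225 * 24.6 * 0.55
V = 0.482 m^3

0.482


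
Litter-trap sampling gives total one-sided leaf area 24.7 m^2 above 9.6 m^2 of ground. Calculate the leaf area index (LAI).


Formula: LAI = total leaf area / ground area  (dimensionless)
LAI = 24.7 m^2 / 9.6 m^2
LAI = 2.57

2.57


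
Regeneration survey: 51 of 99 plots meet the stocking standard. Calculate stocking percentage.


Formula: Stocking % = stocked plots / total plots * 100
Stocking = 51 / 99 * 100
Stocking = 0.5152 * 100 = 51.5%

51.5


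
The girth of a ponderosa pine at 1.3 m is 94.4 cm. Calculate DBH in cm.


Formula: DBH = C / pi
DBH = 94.4 / pi
pi = 3.14159...
DBH = 30.0 cm

30.0


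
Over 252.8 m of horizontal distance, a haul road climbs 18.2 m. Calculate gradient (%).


Formula: Gradient = rise / run * 100
Gradient = 18.2 / 252.8 * 100 = 7.2%

7.2


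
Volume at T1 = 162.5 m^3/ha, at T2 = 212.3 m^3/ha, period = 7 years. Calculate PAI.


Formula: PAI = (V_T2 - V_T1) / (T2 - T1)
Volume increment = 212.3 - 162.5 = 49.8 m^3/ha
PAI = 49.8 / 7 = 7.11 m^3/ha/year

7.11


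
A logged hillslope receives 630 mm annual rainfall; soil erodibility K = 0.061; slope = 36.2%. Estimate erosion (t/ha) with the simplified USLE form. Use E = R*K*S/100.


Formula: E = R * K * S / 100  (simplified USLE)
R * K = 630 * 0.061 = 38.43
E = 38.43 * 36.2 / 100 = 13.91 t/ha

13.91


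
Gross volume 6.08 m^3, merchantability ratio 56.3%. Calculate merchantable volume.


Formula: MV = V_total * (merchantable_pct / 100)
Merchantable fraction = 56.3% / 100 = 0.563
MV = 6.08 m^3 * 0.563 = 3.423 m^3

3.423


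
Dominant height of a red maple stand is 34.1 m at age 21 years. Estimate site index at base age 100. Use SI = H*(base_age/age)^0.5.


Formula: SI = H_dom * (base_age / age)^0.5
Age ratio = 100 / 21 = 4.7619
sqrt(age_ratio) = 2.18218
SI = 34.1 * 2.18218 = 74.4 m

74.4


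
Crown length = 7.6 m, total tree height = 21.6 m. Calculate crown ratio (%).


Formula: Crown Ratio = (Crown Length / Total Height) * 100
CR = (7.6 m / 21.6 m) * 100
CR = 0.3519 * 100 = 35.2%

35.2


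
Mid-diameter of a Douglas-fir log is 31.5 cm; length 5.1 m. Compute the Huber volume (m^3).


Huber: V = Am * L,  Am = pi*(Dm/200)^2
Am = pi*(31.5/200)^2 = 0.077931 m^2
V = 0.077931*5.1 = 0.3974 m^3

0.3974


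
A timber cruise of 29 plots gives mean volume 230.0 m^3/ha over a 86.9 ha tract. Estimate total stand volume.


Formula: Total Volume = Mean Volume per ha * Total Area
Total Volume = 230.0 m^3/ha * 86.9 ha
Total Volume = 19987 m^3

19987


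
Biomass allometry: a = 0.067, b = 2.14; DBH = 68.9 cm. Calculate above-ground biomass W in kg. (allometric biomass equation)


Formula: W = a * DBH^b  (allometric power law)
DBH^b = 68.9^2.14 = 8585.9654
W = 0.067 * 8585.9654 = 575.3 kg

575.3


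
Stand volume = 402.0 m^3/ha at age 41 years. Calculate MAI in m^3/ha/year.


Formula: MAI = Total Volume / Stand Age
MAI = 402.0 m^3/ha / 41 years
MAI = 9.8 m^3/ha/year

9.8


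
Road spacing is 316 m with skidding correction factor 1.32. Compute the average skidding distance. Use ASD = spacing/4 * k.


Formula: ASD = (spacing / 4) * correction
Uncorrected distance = spacing / 4 = 316 / 4 = 79 m
ASD = 79 * 1.32 = 104 m

104


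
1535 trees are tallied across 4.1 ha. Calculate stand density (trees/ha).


Formula: Stand Density = N_trees / Area_ha
Density = 1535 trees / 4.1 ha
Density = 374 trees/ha

374


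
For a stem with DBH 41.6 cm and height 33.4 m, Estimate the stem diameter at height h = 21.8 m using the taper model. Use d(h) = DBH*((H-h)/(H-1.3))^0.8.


Taper: d(h) = DBH * ((H - h) / (H - 1.3))^0.8
Numerator = H - h = 33.4 - 21.8 = 11.6 m
Denominator = H - 1.3 = 33.4 - 1.3 = 32.1 m
Ratio = 11.6 / 32.1 = 0.36137
d = 41.6 * 0.36137^0.8 = 18.4 cm

18.4


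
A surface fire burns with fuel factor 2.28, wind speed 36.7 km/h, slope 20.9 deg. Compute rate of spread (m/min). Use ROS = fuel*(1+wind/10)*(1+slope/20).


Formula: ROS = fuel * (1 + wind/10) * (1 + slope/20)
Wind factor = 1 + 36.7/10 = 4.67
Slope factor = 1 + 20.9/20 = 2.045
ROS = 2.28 * 4.67 * 2.045 = 21.77 m/min

21.77


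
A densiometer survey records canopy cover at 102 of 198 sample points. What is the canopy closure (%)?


Formula: Canopy closure = covered points / total points * 100
Closure = 102 / 198 * 100
Closure = 0.5152 * 100 = 51.5%

51.5


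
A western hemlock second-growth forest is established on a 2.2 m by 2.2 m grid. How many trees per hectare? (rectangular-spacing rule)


Formula: TPH = 10000 m^2/ha / (spacing_x * spacing_y)
Area per tree = 2.2 m * 2.2 m = 4.84 m^2
TPH = 10000 / 4.84 = 2066 trees/ha

2066


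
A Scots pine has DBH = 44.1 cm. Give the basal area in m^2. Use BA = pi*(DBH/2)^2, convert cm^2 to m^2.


Formula: BA = pi * (DBH/2)^2 / 10000  (cm^2 to m^2)
Radius = DBH/2 = 44.1/2 = 22.05 cm
BA = pi * 22.05^2 / 10000
   = 1527.4502 cm^2 / 10000
   = 0.1527 m^2

0.1527


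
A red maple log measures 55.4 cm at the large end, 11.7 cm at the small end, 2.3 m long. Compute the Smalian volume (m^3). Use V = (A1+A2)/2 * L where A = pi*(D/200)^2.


Smalian: V = (A1 + A2)/2 * L,  A = pi*(D/200)^2
A1 = pi*(55.4/200)^2 = 0.241051 m^2
A2 = pi*(11.7/200)^2 = 0.010751 m^2
V = (0.241051+0.010751)/2*2.3 = 0.2896 m^3

0.2896


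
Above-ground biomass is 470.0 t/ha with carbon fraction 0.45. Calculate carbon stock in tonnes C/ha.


Formula: Carbon Stock = Biomass * Carbon Fraction
C = 470.0 t/ha * 0.45
C = 211.5 t C/ha

211.5


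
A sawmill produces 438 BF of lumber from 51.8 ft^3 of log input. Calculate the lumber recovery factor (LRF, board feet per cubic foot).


Formula: LRF = Lumber Output (BF) / Log Input (ft^3)
LRF = 438 BF / 51.8 ft^3
LRF = 8.46 BF/ft^3

8.46


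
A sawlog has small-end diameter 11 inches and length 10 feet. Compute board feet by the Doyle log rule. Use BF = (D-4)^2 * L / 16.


Doyle: BF = (D - 4)^2 * L / 16
Adjusted diameter = 11 - 4 = 7 in
(D-4)^2 = 7^2 = 49
BF = 49 * 10 / 16 = 31 BF

31


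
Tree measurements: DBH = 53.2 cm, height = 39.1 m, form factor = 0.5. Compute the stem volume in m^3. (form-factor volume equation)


Formula: V = pi * (DBH/200)^2 * H * ff
Radius = DBH/200 = 53.2/200 = 0.266 m
Radius^2 = 0.266^2 = 0.070756 m^2
V = pi * 0.070756 * 39.1 * 0.5
V = 4.346 m^3

4.346


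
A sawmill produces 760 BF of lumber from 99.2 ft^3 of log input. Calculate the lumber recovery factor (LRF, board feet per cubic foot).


Formula: LRF = Lumber Output (BF) / Log Input (ft^3)
LRF = 760 BF / 99.2 ft^3
LRF = 7.66 BF/ft^3

7.66


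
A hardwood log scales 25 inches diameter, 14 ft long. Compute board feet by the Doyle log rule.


Doyle: BF = (D - 4)^2 * L / 16
Adjusted diameter = 25 - 4 = 21 in
(D-4)^2 = 21^2 = 441
BF = 441 * 14 / 16 = 386 BF

386


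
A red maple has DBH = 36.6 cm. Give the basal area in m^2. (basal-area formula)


Formula: BA = pi * (DBH/2)^2 / 10000  (cm^2 to m^2)
Radius = DBH/2 = 36.6/2 = 18.3 cm
BA = pi * 18.3^2 / 10000
   = 1052.088 cm^2 / 10000
   = 0.1052 m^2

0.1052


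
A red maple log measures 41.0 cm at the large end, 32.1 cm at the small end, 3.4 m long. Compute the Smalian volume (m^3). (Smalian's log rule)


Smalian: V = (A1 + A2)/2 * L,  A = pi*(D/200)^2
A1 = pi*(41.0/200)^2 = 0.132025 m^2
A2 = pi*(32.1/200)^2 = 0.080928 m^2
V = (0.132025+0.080928)/2*3.4 = 0.362 m^3

0.362


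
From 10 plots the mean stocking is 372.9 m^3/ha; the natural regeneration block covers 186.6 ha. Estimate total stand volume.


Formula: Total Volume = Mean Volume per ha * Total Area
Total Volume = 372.9 m^3/ha * 186.6 ha
Total Volume = 69583 m^3

69583


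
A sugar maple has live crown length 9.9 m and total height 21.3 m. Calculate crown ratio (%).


Formula: Crown Ratio = (Crown Length / Total Height) * 100
CR = (9.9 m / 21.3 m) * 100
CR = 0.4648 * 100 = 46.5%

46.5


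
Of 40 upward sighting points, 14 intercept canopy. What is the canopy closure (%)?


Formula: Canopy closure = covered points / total points * 100
Closure = 14 / 40 * 100
Closure = 0.35 * 100 = 35.0%

35.0


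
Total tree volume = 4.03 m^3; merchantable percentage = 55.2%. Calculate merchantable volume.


Formula: MV = V_total * (merchantable_pct / 100)
Merchantable fraction = 55.2% / 100 = 0.552
MV = 4.03 m^3 * 0.552 = 2.225 m^3

2.225


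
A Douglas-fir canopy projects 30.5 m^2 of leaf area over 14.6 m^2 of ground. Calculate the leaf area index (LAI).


Formula: LAI = total leaf area / ground area  (dimensionless)
LAI = 30.5 m^2 / 14.6 m^2
LAI = 2.09

2.09


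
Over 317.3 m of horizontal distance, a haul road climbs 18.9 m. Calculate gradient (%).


Formula: Gradient = rise / run * 100
Gradient = 18.9 / 317.3 * 100 = 6.0%

6.0


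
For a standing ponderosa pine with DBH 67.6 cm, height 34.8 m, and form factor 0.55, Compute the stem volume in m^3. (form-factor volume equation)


Formula: V = pi * (DBH/200)^2 * H * ff
Radius = DBH/200 = 67.6/200 = 0.338 m
Radius^2 = 0.338^2 = 0.114244 m^2
V = pi * 0.114244 * 34.8 * 0.55
V = 6.87 m^3

6.87


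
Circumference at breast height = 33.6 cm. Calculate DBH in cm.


Formula: DBH = C / pi
DBH = 33.6 / pi
pi = 3.14159...
DBH = 10.7 cm

10.7


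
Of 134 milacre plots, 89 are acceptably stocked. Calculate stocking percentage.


Formula: Stocking % = stocked plots / total plots * 100
Stocking = 89 / 134 * 100
Stocking = 0.6642 * 100 = 66.4%

66.4


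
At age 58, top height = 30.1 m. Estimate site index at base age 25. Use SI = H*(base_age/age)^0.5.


Formula: SI = H_dom * (base_age / age)^0.5
Age ratio = 25 / 58 = 0.43103
sqrt(age_ratio) = 0.65653
SI = 30.1 * 0.65653 = 19.8 m

19.8


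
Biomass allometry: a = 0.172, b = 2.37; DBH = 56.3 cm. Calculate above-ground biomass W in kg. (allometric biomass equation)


Formula: W = a * DBH^b  (allometric power law)
DBH^b = 56.3^2.37 = 14083.3151
W = 0.172 * 14083.3151 = 2422.3 kg

2422.3


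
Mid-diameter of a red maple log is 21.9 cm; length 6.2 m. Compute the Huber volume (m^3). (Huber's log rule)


Huber: V = Am * L,  Am = pi*(Dm/200)^2
Am = pi*(21.9/200)^2 = 0.037668 m^2
V = 0.037668*6.2 = 0.2335 m^3

0.2335


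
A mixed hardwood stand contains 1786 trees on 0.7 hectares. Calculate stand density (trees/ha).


Formula: Stand Density = N_trees / Area_ha
Density = 1786 trees / 0.7 ha
Density = 2551 trees/ha

2551


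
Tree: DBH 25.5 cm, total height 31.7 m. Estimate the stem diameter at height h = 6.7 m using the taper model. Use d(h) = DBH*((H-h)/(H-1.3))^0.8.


Taper: d(h) = DBH * ((H - h) / (H - 1.3))^0.8
Numerator = H - h = 31.7 - 6.7 = 25.0 m
Denominator = H - 1.3 = 31.7 - 1.3 = 30.4 m
Ratio = 25.0 / 30.4 = 0.82237
d = 25.5 * 0.82237^0.8 = 21.8 cm

21.8


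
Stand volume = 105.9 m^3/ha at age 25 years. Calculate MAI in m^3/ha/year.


Formula: MAI = Total Volume / Stand Age
MAI = 105.9 m^3/ha / 25 years
MAI = 4.24 m^3/ha/year

4.24


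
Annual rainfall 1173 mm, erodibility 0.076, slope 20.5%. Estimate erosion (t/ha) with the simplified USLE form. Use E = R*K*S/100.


Formula: E = R * K * S / 100  (simplified USLE)
R * K = 1173 * 0.076 = 89.148
E = 89.148 * 20.5 / 100 = 18.28 t/ha

18.28


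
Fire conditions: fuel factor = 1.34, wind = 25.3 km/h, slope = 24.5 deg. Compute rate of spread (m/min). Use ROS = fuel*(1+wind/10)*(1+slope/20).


Formula: ROS = fuel * (1 + wind/10) * (1 + slope/20)
Wind factor = 1 + 25.3/10 = 3.53
Slope factor = 1 + 24.5/20 = 2.225
ROS = 1.34 * 3.53 * 2.225 = 10.52 m/min

10.52


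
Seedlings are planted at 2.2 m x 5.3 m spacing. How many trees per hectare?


Formula: TPH = 10000 m^2/ha / (spacing_x * spacing_y)
Area per tree = 2.2 m * 5.3 m = 11.66 m^2
TPH = 10000 / 11.66 = 858 trees/ha

858


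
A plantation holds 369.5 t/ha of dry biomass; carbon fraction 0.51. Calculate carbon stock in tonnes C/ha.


Formula: Carbon Stock = Biomass * Carbon Fraction
C = 369.5 t/ha * 0.51
C = 188.4 t C/ha

188.4


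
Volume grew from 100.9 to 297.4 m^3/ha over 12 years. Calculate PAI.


Formula: PAI = (V_T2 - V_T1) / (T2 - T1)
Volume increment = 297.4 - 100.9 = 196.5 m^3/ha
PAI = 196.5 / 12 = 16.38 m^3/ha/year

16.38


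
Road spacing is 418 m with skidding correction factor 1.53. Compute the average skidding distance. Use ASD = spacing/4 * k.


Formula: ASD = (spacing / 4) * correction
Uncorrected distance = spacing / 4 = 418 / 4 = 104.5 m
ASD = 104.5 * 1.53 = 160 m

160


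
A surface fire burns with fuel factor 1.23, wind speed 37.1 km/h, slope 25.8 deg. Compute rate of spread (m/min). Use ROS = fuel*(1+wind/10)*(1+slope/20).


Formula: ROS = fuel * (1 + wind/10) * (1 + slope/20)
Wind factor = 1 + 37.1/10 = 4.71
Slope factor = 1 + 25.8/20 = 2.29
ROS = 1.23 * 4.71 * 2.29 = 13.27 m/min

13.27


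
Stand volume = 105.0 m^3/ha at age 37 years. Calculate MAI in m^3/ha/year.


Formula: MAI = Total Volume / Stand Age
MAI = 105.0 m^3/ha / 37 years
MAI = 2.84 m^3/ha/year

2.84


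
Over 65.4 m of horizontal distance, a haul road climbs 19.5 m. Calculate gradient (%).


Formula: Gradient = rise / run * 100
Gradient = 19.5 / 65.4 * 100 = 29.8%

29.8


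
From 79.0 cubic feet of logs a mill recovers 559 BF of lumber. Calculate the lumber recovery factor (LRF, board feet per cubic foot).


Formula: LRF = Lumber Output (BF) / Log Input (ft^3)
LRF = 559 BF / 79.0 ft^3
LRF = 7.08 BF/ft^3

7.08


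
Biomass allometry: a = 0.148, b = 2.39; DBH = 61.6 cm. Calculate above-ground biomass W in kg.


Formula: W = a * DBH^b  (allometric power law)
DBH^b = 61.6^2.39 = 18927.7025
W = 0.148 * 18927.7025 = 2801.3 kg

2801.3


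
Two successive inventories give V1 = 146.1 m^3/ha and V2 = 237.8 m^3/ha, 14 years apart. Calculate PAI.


Formula: PAI = (V_T2 - V_T1) / (T2 - T1)
Volume increment = 237.8 - 146.1 = 91.7 m^3/ha
PAI = 91.7 / 14 = 6.55 m^3/ha/year

6.55


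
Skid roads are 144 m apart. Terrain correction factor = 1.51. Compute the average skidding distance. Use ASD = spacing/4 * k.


Formula: ASD = (spacing / 4) * correction
Uncorrected distance = spacing / 4 = 144 / 4 = 36 m
ASD = 36 * 1.51 = 54 m

54


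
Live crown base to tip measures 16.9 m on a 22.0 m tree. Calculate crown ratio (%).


Formula: Crown Ratio = (Crown Length / Total Height) * 100
CR = (16.9 m / 22.0 m) * 100
CR = 0.7682 * 100 = 76.8%

76.8


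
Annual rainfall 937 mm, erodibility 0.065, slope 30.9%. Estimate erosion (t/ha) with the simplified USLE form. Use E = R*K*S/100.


Formula: E = R * K * S / 100  (simplified USLE)
R * K = 937 * 0.065 = 60.905
E = 60.905 * 30.9 / 100 = 18.82 t/ha

18.82


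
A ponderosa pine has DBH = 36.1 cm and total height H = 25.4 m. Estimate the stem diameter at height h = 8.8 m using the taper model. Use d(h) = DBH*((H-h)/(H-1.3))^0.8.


Taper: d(h) = DBH * ((H - h) / (H - 1.3))^0.8
Numerator = H - h = 25.4 - 8.8 = 16.6 m
Denominator = H - 1.3 = 25.4 - 1.3 = 24.1 m
Ratio = 16.6 / 24.1 = 0.6888
d = 36.1 * 0.6888^0.8 = 26.8 cm

26.8


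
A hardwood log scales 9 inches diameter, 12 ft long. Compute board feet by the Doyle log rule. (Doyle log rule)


Doyle: BF = (D - 4)^2 * L / 16
Adjusted diameter = 9 - 4 = 5 in
(D-4)^2 = 5^2 = 25
BF = 25 * 12 / 16 = 19 BF

19


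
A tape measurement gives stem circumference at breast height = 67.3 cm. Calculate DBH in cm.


Formula: DBH = C / pi
DBH = 67.3 / pi
pi = 3.14159...
DBH = 21.4 cm

21.4


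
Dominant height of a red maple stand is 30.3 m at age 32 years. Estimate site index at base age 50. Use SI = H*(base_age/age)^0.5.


Formula: SI = H_dom * (base_age / age)^0.5
Age ratio = 50 / 32 = 1.5625
sqrt(age_ratio) = 1.25
SI = 30.3 * 1.25 = 37.9 m

37.9


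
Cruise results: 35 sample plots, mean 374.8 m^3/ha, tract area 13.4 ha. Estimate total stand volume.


Formula: Total Volume = Mean Volume per ha * Total Area
Total Volume = 374.8 m^3/ha * 13.4 ha
Total Volume = 5022 m^3

5022


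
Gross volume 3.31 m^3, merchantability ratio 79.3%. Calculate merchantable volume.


Formula: MV = V_total * (merchantable_pct / 100)
Merchantable fraction = 79.3% / 100 = 0.793
MV = 3.31 m^3 * 0.793 = 2.625 m^3

2.625


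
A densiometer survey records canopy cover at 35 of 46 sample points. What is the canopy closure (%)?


Formula: Canopy closure = covered points / total points * 100
Closure = 35 / 46 * 100
Closure = 0.7609 * 100 = 76.1%

76.1


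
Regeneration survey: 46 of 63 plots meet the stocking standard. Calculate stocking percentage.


Formula: Stocking % = stocked plots / total plots * 100
Stocking = 46 / 63 * 100
Stocking = 0.7302 * 100 = 73.0%

73.0


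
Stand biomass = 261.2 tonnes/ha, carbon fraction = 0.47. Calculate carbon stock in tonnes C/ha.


Formula: Carbon Stock = Biomass * Carbon Fraction
C = 261.2 t/ha * 0.47
C = 122.8 t C/ha

122.8


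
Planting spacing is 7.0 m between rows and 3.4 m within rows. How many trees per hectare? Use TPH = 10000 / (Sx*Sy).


Formula: TPH = 10000 m^2/ha / (spacing_x * spacing_y)
Area per tree = 7.0 m * 3.4 m = 23.8 m^2
TPH = 10000 / 23.8 = 420 trees/ha

420


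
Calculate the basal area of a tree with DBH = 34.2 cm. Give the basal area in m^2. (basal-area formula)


Formula: BA = pi * (DBH/2)^2 / 10000  (cm^2 to m^2)
Radius = DBH/2 = 34.2/2 = 17.1 cm
BA = pi * 17.1^2 / 10000
   = 918.6331 cm^2 / 10000
   = 0.0919 m^2

0.0919


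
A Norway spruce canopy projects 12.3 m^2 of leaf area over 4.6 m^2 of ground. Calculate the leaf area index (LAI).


Formula: LAI = total leaf area / ground area  (dimensionless)
LAI = 12.3 m^2 / 4.6 m^2
LAI = 2.67

2.67


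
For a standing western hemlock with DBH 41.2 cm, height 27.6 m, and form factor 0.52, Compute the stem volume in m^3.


Formula: V = pi * (DBH/200)^2 * H * ff
Radius = DBH/200 = 41.2/200 = 0.206 m
Radius^2 = 0.206^2 = 0.042436 m^2
V = pi * 0.042436 * 27.6 * 0.52
V = 1.913 m^3

1.913
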